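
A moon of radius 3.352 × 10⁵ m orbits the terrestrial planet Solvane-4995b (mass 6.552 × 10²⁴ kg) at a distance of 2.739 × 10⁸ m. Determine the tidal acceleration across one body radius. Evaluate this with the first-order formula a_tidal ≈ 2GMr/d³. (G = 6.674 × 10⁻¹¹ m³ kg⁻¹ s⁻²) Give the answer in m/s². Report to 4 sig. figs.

1.427 × 10⁻⁵ m/s²

Δa = 2GMr/d³
   = 2 × (6.674 × 10⁻¹¹) × (6.552 × 10²⁴) × (3.352 × 10⁵) / (2.739 × 10⁸)³
   = 1.427 × 10⁻⁵ m/s²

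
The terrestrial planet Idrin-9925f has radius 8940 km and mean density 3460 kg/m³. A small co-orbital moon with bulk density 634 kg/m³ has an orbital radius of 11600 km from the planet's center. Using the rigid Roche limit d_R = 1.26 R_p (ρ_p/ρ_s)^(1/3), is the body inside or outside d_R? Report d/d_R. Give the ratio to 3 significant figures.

d_R = 1.26 × (8940 km) × (3460/634)^(1/3) = 19830 km
d/d_R = (11600) / (19830) = 0.585
Since d/d_R < 1, the body is inside the Roche limit.

inside; d/d_R ≈ 0.585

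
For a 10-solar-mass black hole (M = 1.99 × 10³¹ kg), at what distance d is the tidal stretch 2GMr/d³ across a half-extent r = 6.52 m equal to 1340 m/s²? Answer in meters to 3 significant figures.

2GMr/d³ = a_tidal  ⇒  d = (2GMr / a_tidal)^(1/3)
d = (2 × 6.674×10⁻¹¹ × (1.99 × 10³¹) × (6.52) / (1340))^(1/3)
  = 2.35 × 10⁶ m

2.35 × 10⁶ m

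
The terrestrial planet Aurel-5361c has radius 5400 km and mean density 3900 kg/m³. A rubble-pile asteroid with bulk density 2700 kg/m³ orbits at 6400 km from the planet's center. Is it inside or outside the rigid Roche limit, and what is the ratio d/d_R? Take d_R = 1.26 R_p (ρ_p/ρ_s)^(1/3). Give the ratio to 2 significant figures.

inside; d/d_R ≈ 0.83

d_R = 1.26 × (5400 km) × (3900/2700)^(1/3) = 7691 km
d/d_R = (6400) / (7691) = 0.83
Since d/d_R < 1, the body is inside the Roche limit.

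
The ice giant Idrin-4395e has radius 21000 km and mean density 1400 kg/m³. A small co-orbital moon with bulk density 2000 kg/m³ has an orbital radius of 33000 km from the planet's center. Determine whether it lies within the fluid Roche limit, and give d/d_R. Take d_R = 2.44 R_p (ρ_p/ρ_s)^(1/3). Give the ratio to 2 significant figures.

inside; d/d_R ≈ 0.73

d_R = 2.44 × (21000 km) × (1400/2000)^(1/3) = 45500 km
d/d_R = (33000) / (45500) = 0.73
Since d/d_R < 1, the body is inside the Roche limit.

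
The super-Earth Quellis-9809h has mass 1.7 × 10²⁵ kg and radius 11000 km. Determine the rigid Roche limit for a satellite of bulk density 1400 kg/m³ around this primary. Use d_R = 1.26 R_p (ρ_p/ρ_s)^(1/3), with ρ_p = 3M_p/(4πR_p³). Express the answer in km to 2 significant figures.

18000 km

ρ_p = 3M_p/(4πR_p³) = 3 × (1.7 × 10²⁵) / (4π × (1.1 × 10⁷ m)³) = 3000 kg/m³
d_R = 1.26 × 11000 km × (3000/1400)^(1/3)
    = 18000 km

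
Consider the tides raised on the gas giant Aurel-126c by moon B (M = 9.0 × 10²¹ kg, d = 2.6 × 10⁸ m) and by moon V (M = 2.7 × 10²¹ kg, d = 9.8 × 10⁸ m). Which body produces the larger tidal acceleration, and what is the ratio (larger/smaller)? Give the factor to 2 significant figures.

The tide-raising term goes as M/d³ (the gradient of a 1/d² field).
Moon B: (9.0 × 10²¹) / (2.6 × 10⁸)³ = 5.121 × 10⁻⁴
Moon V: (2.7 × 10²¹) / (9.8 × 10⁸)³ = 2.869 × 10⁻⁶
Ratio (larger/smaller) = 180

Moon B, by a factor of ≈ 180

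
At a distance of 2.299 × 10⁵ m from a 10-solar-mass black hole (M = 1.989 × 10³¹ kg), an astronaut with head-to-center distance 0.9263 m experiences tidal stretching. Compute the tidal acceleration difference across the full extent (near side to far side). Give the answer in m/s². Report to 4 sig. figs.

Differencing GM/(d−r)² and GM/(d+r)² to first order in r/d gives 4GMr/d³.
Δa = 4GMr/d³
   = 4 × (6.674 × 10⁻¹¹) × (1.989 × 10³¹) × (0.9263) / (2.299 × 10⁵)³
   = 4.048 × 10⁵ m/s²

4.048 × 10⁵ m/s²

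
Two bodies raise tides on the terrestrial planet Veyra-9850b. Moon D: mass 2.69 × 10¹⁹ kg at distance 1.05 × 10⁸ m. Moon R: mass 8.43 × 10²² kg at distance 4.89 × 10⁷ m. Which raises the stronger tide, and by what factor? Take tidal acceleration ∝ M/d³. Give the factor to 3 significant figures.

Tidal acceleration ∝ M/d³, so compare M/d³ for each.
Moon D: (2.69 × 10¹⁹) / (1.05 × 10⁸)³ = 2.324 × 10⁻⁵
Moon R: (8.43 × 10²²) / (4.89 × 10⁷)³ = 7.209 × 10⁻¹
Ratio (larger/smaller) = 31000

Moon R, by a factor of ≈ 31000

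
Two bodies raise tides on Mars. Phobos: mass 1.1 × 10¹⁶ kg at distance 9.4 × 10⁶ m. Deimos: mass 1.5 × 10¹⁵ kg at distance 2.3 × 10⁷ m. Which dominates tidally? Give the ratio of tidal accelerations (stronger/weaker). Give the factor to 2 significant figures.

Phobos, by a factor of ≈ 110

The tide-raising term goes as M/d³ (the gradient of a 1/d² field).
Phobos: (1.1 × 10¹⁶) / (9.4 × 10⁶)³ = 1.324 × 10⁻⁵
Deimos: (1.5 × 10¹⁵) / (2.3 × 10⁷)³ = 1.233 × 10⁻⁷
Ratio (larger/smaller) = 110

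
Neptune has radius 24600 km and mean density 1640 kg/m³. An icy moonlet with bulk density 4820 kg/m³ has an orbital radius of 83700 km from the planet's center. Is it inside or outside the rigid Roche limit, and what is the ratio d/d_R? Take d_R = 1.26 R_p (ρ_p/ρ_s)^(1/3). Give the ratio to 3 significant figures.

outside; d/d_R ≈ 3.87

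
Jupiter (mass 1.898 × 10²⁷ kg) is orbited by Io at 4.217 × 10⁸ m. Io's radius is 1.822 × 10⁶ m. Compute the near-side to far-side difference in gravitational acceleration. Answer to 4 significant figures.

Δa = 4GMr/d³
   = 4 × (6.674 × 10⁻¹¹) × (1.898 × 10²⁷) × (1.822 × 10⁶) / (4.217 × 10⁸)³
   = 1.231 × 10⁻² m/s²

1.231 × 10⁻² m/s²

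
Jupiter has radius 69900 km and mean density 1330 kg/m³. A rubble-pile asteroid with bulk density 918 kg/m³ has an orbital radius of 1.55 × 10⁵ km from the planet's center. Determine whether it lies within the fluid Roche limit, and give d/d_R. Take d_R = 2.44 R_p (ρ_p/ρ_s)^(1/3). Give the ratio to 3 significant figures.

inside; d/d_R ≈ 0.803

d_R = 2.44 × (69900 km) × (1330/918)^(1/3) = 1.930 × 10⁵ km
d/d_R = (1.55 × 10⁵) / (1.930 × 10⁵) = 0.803
Since d/d_R < 1, the body is inside the Roche limit.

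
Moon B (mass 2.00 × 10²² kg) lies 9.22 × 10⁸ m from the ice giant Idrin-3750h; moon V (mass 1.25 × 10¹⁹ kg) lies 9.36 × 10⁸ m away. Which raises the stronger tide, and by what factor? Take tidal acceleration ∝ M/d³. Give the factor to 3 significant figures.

Moon B, by a factor of ≈ 1670

Tidal acceleration ∝ M/d³, so compare M/d³ for each.
Moon B: (2.00 × 10²²) / (9.22 × 10⁸)³ = 2.552 × 10⁻⁵
Moon V: (1.25 × 10¹⁹) / (9.36 × 10⁸)³ = 1.524 × 10⁻⁸
Ratio (larger/smaller) = 1670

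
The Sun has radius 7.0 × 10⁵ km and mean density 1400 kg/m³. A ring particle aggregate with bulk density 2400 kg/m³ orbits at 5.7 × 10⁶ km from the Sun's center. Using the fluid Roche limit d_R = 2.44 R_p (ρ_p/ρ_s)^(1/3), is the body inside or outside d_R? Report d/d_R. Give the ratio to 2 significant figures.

d_R = 2.44 × (7.0 × 10⁵ km) × (1400/2400)^(1/3) = 1.427 × 10⁶ km
d/d_R = (5.7 × 10⁶) / (1.427 × 10⁶) = 4.0
Since d/d_R > 1, the body is outside the Roche limit.

outside; d/d_R ≈ 4.0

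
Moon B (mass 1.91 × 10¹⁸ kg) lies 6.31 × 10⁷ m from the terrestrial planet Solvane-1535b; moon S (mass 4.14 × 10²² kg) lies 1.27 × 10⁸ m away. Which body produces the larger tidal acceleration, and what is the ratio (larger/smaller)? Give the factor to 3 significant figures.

The tide-raising term goes as M/d³ (the gradient of a 1/d² field).
Moon B: (1.91 × 10¹⁸) / (6.31 × 10⁷)³ = 7.602 × 10⁻⁶
Moon S: (4.14 × 10²²) / (1.27 × 10⁸)³ = 2.021 × 10⁻²
Ratio (larger/smaller) = 2660

Moon S, by a factor of ≈ 2660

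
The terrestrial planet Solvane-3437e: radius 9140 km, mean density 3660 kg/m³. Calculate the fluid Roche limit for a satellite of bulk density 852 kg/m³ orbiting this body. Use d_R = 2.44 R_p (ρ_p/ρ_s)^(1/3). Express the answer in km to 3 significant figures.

d_R = 2.44 × 9140 km × (3660/852)^(1/3)
    = 36300 km

36300 km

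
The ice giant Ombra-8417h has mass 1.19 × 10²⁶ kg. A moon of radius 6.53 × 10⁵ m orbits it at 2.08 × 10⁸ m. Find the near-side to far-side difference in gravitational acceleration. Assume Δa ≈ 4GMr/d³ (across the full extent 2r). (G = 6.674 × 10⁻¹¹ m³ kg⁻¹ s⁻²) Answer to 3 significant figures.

Near-to-far spans 2r, so the tidal difference is twice the near-to-center value: 4GMr/d³.
a_tidal = 4GMr/d³
        = 4 × (6.674 × 10⁻¹¹) × (1.19 × 10²⁶) × (6.53 × 10⁵) / (2.08 × 10⁸)³
        = 2.31 × 10⁻³ m/s²

2.31 × 10⁻³ m/s²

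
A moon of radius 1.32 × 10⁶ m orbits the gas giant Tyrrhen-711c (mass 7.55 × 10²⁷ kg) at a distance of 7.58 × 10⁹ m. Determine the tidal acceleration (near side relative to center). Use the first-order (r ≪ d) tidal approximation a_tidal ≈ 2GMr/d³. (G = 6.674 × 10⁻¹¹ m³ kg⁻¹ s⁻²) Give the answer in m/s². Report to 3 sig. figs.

3.05 × 10⁻⁶ m/s²

Δg = 2GMr/d³
   = 2 × (6.674 × 10⁻¹¹) × (7.55 × 10²⁷) × (1.32 × 10⁶) / (7.58 × 10⁹)³
   = 3.05 × 10⁻⁶ m/s²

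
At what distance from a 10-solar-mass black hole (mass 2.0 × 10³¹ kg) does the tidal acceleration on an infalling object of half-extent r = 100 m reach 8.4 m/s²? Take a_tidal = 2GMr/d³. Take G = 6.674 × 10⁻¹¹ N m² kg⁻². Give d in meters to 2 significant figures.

3.2 × 10⁷ m

2GMr/d³ = a_tidal  ⇒  d = (2GMr / a_tidal)^(1/3)
d = (2 × 6.674×10⁻¹¹ × (2.0 × 10³¹) × (100) / (8.4))^(1/3)
  = 3.2 × 10⁷ m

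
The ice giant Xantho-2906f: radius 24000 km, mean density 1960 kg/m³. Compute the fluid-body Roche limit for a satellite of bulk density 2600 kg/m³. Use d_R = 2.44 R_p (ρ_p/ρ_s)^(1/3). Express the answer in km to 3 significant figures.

53300 km

d_R = 2.44 × 24000 km × (1960/2600)^(1/3)
    = 53300 km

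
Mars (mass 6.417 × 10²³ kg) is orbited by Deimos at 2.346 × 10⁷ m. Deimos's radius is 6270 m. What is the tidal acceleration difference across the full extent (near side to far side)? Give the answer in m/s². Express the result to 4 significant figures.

8.319 × 10⁻⁵ m/s²

Δa = 4GMr/d³
   = 4 × (6.674 × 10⁻¹¹) × (6.417 × 10²³) × (6270) / (2.346 × 10⁷)³
   = 8.319 × 10⁻⁵ m/s²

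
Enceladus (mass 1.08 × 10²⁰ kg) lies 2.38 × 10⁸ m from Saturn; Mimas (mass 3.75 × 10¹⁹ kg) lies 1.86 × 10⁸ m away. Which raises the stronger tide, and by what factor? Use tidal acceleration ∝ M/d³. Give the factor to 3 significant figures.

The tide-raising term goes as M/d³ (the gradient of a 1/d² field).
Enceladus: (1.08 × 10²⁰) / (2.38 × 10⁸)³ = 8.011 × 10⁻⁶
Mimas: (3.75 × 10¹⁹) / (1.86 × 10⁸)³ = 5.828 × 10⁻⁶
Ratio (larger/smaller) = 1.37

Enceladus, by a factor of ≈ 1.37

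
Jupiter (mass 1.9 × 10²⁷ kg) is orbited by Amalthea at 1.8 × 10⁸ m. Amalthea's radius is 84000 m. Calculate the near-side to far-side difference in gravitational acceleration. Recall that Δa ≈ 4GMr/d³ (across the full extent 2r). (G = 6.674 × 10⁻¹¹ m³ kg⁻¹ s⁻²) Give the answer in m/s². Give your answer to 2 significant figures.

Near-to-far spans 2r, so the tidal difference is twice the near-to-center value: 4GMr/d³.
Δg = 4GMr/d³
   = 4 × (6.674 × 10⁻¹¹) × (1.9 × 10²⁷) × (84000) / (1.8 × 10⁸)³
   = 7.3 × 10⁻³ m/s²

7.3 × 10⁻³ m/s²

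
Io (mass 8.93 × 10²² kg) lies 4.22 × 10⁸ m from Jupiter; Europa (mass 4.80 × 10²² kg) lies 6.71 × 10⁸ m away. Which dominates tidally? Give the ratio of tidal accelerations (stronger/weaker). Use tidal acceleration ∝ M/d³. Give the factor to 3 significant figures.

Tidal acceleration ∝ M/d³, so compare M/d³ for each.
Io: (8.93 × 10²²) / (4.22 × 10⁸)³ = 1.188 × 10⁻³
Europa: (4.80 × 10²²) / (6.71 × 10⁸)³ = 1.589 × 10⁻⁴
Ratio (larger/smaller) = 7.48

Io, by a factor of ≈ 7.48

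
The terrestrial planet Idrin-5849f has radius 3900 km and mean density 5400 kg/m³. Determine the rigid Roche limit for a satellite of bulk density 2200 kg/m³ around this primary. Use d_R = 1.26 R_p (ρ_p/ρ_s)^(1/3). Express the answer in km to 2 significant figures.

d_R = 1.26 × 3900 km × (5400/2200)^(1/3)
    = 6600 km

6600 km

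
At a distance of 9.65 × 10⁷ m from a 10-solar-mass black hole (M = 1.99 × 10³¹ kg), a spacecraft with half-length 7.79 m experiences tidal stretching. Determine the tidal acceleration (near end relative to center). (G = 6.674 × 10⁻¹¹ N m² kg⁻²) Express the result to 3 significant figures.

2.30 × 10⁻² m/s²

a_tidal = 2GMr/d³
        = 2 × (6.674 × 10⁻¹¹) × (1.99 × 10³¹) × (7.79) / (9.65 × 10⁷)³
        = 2.30 × 10⁻² m/s²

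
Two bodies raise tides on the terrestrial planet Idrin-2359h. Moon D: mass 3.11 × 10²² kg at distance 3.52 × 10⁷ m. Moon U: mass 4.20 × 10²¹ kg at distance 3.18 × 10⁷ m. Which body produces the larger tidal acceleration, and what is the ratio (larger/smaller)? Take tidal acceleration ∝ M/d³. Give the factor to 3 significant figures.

Moon D, by a factor of ≈ 5.46

The tide-raising term goes as M/d³ (the gradient of a 1/d² field).
Moon D: (3.11 × 10²²) / (3.52 × 10⁷)³ = 7.131 × 10⁻¹
Moon U: (4.20 × 10²¹) / (3.18 × 10⁷)³ = 1.306 × 10⁻¹
Ratio (larger/smaller) = 5.46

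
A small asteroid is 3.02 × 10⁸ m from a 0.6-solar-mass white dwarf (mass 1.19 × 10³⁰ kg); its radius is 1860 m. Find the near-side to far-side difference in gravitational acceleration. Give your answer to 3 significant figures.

Δg = 4GMr/d³
   = 4 × (6.674 × 10⁻¹¹) × (1.19 × 10³⁰) × (1860) / (3.02 × 10⁸)³
   = 2.15 × 10⁻² m/s²

2.15 × 10⁻² m/s²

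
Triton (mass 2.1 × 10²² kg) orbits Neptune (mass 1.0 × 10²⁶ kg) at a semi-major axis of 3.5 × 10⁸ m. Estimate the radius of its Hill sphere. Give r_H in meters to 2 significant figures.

1.4 × 10⁷ m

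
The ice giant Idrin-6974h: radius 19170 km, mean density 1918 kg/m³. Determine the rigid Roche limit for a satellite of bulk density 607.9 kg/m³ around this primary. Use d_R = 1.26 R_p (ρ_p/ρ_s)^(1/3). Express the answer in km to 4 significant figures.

35430 km

d_R = 1.26 × 19170 km × (1918/607.9)^(1/3)
    = 35430 km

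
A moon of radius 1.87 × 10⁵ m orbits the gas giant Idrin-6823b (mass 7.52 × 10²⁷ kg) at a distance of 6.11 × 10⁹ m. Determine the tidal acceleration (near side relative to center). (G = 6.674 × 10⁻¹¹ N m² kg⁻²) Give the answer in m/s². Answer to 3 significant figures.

8.23 × 10⁻⁷ m/s²

Δg = 2GMr/d³
   = 2 × (6.674 × 10⁻¹¹) × (7.52 × 10²⁷) × (1.87 × 10⁵) / (6.11 × 10⁹)³
   = 8.23 × 10⁻⁷ m/s²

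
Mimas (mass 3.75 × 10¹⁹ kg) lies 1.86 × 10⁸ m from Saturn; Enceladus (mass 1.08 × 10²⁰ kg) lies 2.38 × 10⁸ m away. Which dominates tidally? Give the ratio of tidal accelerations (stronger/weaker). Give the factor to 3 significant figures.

Enceladus, by a factor of ≈ 1.37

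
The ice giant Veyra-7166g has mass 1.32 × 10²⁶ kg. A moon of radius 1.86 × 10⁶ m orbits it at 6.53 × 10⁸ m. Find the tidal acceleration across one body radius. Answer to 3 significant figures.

Δg = 2GMr/d³
   = 2 × (6.674 × 10⁻¹¹) × (1.32 × 10²⁶) × (1.86 × 10⁶) / (6.53 × 10⁸)³
   = 1.18 × 10⁻⁴ m/s²

1.18 × 10⁻⁴ m/s²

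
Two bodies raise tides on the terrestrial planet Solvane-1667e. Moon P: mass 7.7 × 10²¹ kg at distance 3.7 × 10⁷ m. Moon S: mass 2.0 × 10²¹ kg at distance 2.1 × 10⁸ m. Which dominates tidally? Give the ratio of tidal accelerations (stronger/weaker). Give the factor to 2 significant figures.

Tidal acceleration ∝ M/d³, so compare M/d³ for each.
Moon P: (7.7 × 10²¹) / (3.7 × 10⁷)³ = 1.520 × 10⁻¹
Moon S: (2.0 × 10²¹) / (2.1 × 10⁸)³ = 2.160 × 10⁻⁴
Ratio (larger/smaller) = 700

Moon P, by a factor of ≈ 700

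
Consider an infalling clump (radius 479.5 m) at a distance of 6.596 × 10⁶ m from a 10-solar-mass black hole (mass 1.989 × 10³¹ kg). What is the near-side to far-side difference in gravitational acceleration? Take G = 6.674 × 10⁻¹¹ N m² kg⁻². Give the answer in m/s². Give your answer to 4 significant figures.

8.872 × 10³ m/s²

a_tidal = 4GMr/d³
        = 4 × (6.674 × 10⁻¹¹) × (1.989 × 10³¹) × (479.5) / (6.596 × 10⁶)³
        = 8.872 × 10³ m/s²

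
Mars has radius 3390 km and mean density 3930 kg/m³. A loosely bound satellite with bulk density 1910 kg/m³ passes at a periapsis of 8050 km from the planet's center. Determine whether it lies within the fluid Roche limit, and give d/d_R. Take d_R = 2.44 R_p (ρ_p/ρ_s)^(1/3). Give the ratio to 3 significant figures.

inside; d/d_R ≈ 0.765

d_R = 2.44 × (3390 km) × (3930/1910)^(1/3) = 10520 km
d/d_R = (8050) / (10520) = 0.765
Since d/d_R < 1, the body is inside the Roche limit.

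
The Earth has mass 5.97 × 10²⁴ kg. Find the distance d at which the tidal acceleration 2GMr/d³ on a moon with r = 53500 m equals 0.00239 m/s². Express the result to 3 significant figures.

2GMr/d³ = a_tidal  ⇒  d = (2GMr / a_tidal)^(1/3)
d = (2 × 6.674×10⁻¹¹ × (5.97 × 10²⁴) × (53500) / (0.00239))^(1/3)
  = 2.61 × 10⁷ m

2.61 × 10⁷ m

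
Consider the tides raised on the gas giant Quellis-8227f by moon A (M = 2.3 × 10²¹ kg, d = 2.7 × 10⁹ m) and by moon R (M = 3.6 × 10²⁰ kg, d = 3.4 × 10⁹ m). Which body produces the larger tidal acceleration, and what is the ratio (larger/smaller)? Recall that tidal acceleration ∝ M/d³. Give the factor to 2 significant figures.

Tidal stretch scales as M/d³; compute that for each body.
Moon A: (2.3 × 10²¹) / (2.7 × 10⁹)³ = 1.169 × 10⁻⁷
Moon R: (3.6 × 10²⁰) / (3.4 × 10⁹)³ = 9.159 × 10⁻⁹
Ratio (larger/smaller) = 13

Moon A, by a factor of ≈ 13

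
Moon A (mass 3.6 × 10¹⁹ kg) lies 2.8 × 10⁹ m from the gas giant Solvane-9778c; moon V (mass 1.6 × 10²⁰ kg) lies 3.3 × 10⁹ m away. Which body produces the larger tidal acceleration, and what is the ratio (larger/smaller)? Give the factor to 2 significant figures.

Tidal stretch scales as M/d³; compute that for each body.
Moon A: (3.6 × 10¹⁹) / (2.8 × 10⁹)³ = 1.640 × 10⁻⁹
Moon V: (1.6 × 10²⁰) / (3.3 × 10⁹)³ = 4.452 × 10⁻⁹
Ratio (larger/smaller) = 2.7

Moon V, by a factor of ≈ 2.7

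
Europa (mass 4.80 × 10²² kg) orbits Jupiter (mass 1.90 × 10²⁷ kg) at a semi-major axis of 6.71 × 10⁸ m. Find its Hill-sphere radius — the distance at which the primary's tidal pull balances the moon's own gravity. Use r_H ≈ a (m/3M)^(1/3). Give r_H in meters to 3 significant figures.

r_H ≈ a (m/3M)^(1/3)
    = (6.71 × 10⁸) × (4.80 × 10²² / (3 × 1.90 × 10²⁷))^(1/3)
    = 1.37 × 10⁷ m

1.37 × 10⁷ m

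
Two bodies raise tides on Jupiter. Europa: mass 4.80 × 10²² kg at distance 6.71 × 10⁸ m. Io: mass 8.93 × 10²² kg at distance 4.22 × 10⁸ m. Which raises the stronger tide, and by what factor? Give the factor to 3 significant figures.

Tidal stretch scales as M/d³; compute that for each body.
Europa: (4.80 × 10²²) / (6.71 × 10⁸)³ = 1.589 × 10⁻⁴
Io: (8.93 × 10²²) / (4.22 × 10⁸)³ = 1.188 × 10⁻³
Ratio (larger/smaller) = 7.48

Io, by a factor of ≈ 7.48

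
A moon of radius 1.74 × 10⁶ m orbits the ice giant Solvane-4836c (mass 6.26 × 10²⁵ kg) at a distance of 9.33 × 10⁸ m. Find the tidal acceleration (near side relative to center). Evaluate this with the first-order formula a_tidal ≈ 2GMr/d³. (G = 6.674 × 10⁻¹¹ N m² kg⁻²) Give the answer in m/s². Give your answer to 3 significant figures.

a_tidal = 2GMr/d³
        = 2 × (6.674 × 10⁻¹¹) × (6.26 × 10²⁵) × (1.74 × 10⁶) / (9.33 × 10⁸)³
        = 1.79 × 10⁻⁵ m/s²

1.79 × 10⁻⁵ m/s²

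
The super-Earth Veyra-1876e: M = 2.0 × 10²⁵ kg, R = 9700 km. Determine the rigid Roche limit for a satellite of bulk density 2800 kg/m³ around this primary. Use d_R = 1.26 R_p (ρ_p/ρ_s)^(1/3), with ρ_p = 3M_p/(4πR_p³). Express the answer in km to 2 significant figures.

15000 km

ρ_p = 3M_p/(4πR_p³) = 3 × (2.0 × 10²⁵) / (4π × (9.7 × 10⁶ m)³) = 5200 kg/m³
d_R = 1.26 × 9700 km × (5200/2800)^(1/3)
    = 15000 km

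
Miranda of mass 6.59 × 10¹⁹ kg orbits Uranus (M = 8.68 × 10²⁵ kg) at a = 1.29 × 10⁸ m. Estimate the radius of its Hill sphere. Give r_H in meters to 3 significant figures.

r_H ≈ a (m/3M)^(1/3)
    = (1.29 × 10⁸) × (6.59 × 10¹⁹ / (3 × 8.68 × 10²⁵))^(1/3)
    = 8.16 × 10⁵ m

8.16 × 10⁵ m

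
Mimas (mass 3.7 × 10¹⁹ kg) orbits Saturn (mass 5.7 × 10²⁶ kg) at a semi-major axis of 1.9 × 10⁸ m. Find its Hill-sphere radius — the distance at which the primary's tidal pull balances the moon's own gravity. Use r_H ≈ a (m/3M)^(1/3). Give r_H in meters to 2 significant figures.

r_H ≈ a (m/3M)^(1/3)
    = (1.9 × 10⁸) × (3.7 × 10¹⁹ / (3 × 5.7 × 10²⁶))^(1/3)
    = 5.3 × 10⁵ m

5.3 × 10⁵ m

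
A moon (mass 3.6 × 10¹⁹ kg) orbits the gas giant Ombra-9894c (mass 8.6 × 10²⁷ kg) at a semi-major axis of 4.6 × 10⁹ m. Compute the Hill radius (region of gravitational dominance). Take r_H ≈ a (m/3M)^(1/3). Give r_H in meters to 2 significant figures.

5.1 × 10⁶ m

r_H ≈ a (m/3M)^(1/3)
    = (4.6 × 10⁹) × (3.6 × 10¹⁹ / (3 × 8.6 × 10²⁷))^(1/3)
    = 5.1 × 10⁶ m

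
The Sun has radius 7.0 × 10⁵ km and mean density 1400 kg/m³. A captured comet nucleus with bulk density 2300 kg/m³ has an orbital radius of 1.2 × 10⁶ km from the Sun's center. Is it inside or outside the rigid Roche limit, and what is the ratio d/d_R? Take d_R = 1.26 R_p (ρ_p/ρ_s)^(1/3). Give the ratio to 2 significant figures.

d_R = 1.26 × (7.0 × 10⁵ km) × (1400/2300)^(1/3) = 7.475 × 10⁵ km
d/d_R = (1.2 × 10⁶) / (7.475 × 10⁵) = 1.6
Since d/d_R > 1, the body is outside the Roche limit.

outside; d/d_R ≈ 1.6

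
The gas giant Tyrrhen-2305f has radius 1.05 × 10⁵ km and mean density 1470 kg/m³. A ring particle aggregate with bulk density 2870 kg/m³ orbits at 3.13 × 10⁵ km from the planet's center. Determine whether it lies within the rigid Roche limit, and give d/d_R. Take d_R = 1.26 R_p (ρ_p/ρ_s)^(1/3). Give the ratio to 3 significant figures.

d_R = 1.26 × (1.05 × 10⁵ km) × (1470/2870)^(1/3) = 1.059 × 10⁵ km
d/d_R = (3.13 × 10⁵) / (1.059 × 10⁵) = 2.96
Since d/d_R > 1, the body is outside the Roche limit.

outside; d/d_R ≈ 2.96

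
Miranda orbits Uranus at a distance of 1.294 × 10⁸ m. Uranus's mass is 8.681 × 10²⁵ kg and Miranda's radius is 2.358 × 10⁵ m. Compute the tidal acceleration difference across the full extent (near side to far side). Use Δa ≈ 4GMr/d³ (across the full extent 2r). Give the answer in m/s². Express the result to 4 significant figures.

Differencing GM/(d−r)² and GM/(d+r)² to first order in r/d gives 4GMr/d³.
Δa = 4GMr/d³
   = 4 × (6.674 × 10⁻¹¹) × (8.681 × 10²⁵) × (2.358 × 10⁵) / (1.294 × 10⁸)³
   = 2.522 × 10⁻³ m/s²

2.522 × 10⁻³ m/s²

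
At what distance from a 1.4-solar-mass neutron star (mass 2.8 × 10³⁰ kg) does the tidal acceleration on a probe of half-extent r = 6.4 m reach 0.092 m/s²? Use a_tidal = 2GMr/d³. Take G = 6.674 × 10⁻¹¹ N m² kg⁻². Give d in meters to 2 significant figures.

2GMr/d³ = a_tidal  ⇒  d = (2GMr / a_tidal)^(1/3)
d = (2 × 6.674×10⁻¹¹ × (2.8 × 10³⁰) × (6.4) / (0.092))^(1/3)
  = 3.0 × 10⁷ m

3.0 × 10⁷ m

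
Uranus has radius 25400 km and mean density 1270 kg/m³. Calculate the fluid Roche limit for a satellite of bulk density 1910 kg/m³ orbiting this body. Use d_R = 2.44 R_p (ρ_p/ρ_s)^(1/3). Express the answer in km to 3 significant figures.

d_R = 2.44 × 25400 km × (1270/1910)^(1/3)
    = 54100 km

54100 km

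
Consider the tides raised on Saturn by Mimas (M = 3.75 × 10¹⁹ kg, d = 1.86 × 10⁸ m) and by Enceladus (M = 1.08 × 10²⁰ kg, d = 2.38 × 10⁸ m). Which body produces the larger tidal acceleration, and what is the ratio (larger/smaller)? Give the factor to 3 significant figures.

Enceladus, by a factor of ≈ 1.37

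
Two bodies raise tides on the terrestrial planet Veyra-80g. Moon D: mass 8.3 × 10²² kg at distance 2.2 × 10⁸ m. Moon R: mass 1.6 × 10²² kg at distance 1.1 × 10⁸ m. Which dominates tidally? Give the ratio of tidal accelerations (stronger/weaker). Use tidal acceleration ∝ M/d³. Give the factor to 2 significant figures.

Moon R, by a factor of ≈ 1.5

Tidal acceleration ∝ M/d³, so compare M/d³ for each.
Moon D: (8.3 × 10²²) / (2.2 × 10⁸)³ = 7.795 × 10⁻³
Moon R: (1.6 × 10²²) / (1.1 × 10⁸)³ = 1.202 × 10⁻²
Ratio (larger/smaller) = 1.5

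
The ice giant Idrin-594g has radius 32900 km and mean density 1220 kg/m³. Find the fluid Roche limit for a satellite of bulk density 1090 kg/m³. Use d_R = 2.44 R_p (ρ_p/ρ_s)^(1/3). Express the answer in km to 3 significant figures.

83300 km

d_R = 2.44 × 32900 km × (1220/1090)^(1/3)
    = 83300 km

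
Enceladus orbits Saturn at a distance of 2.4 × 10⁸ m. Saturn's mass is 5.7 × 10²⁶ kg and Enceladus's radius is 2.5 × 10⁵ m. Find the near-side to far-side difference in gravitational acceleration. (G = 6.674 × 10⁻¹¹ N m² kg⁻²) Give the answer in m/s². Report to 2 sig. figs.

2.8 × 10⁻³ m/s²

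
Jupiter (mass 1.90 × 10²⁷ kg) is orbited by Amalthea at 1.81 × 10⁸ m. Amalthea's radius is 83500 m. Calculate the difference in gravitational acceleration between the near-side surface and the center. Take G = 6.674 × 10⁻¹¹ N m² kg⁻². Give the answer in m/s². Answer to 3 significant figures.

Δg = 2GMr/d³
   = 2 × (6.674 × 10⁻¹¹) × (1.90 × 10²⁷) × (83500) / (1.81 × 10⁸)³
   = 3.57 × 10⁻³ m/s²

3.57 × 10⁻³ m/s²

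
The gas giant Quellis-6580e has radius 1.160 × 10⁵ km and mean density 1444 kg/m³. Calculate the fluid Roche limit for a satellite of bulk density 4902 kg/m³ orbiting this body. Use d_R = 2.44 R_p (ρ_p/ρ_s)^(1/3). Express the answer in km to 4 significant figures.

d_R = 2.44 × 1.160 × 10⁵ km × (1444/4902)^(1/3)
    = 1.883 × 10⁵ km

1.883 × 10⁵ km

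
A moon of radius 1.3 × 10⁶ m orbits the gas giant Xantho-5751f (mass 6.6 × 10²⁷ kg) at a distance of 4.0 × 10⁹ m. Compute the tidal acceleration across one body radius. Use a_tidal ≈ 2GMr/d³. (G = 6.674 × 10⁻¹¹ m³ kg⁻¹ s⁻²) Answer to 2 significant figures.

Δa = 2GMr/d³
   = 2 × (6.674 × 10⁻¹¹) × (6.6 × 10²⁷) × (1.3 × 10⁶) / (4.0 × 10⁹)³
   = 1.8 × 10⁻⁵ m/s²

1.8 × 10⁻⁵ m/s²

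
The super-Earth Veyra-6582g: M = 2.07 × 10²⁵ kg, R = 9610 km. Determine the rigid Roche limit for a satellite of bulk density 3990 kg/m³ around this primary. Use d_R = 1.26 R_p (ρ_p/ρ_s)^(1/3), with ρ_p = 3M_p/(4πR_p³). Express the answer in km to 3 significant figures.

ρ_p = 3M_p/(4πR_p³) = 3 × (2.07 × 10²⁵) / (4π × (9.61 × 10⁶ m)³) = 5570 kg/m³
d_R = 1.26 × 9610 km × (5570/3990)^(1/3)
    = 13500 km

13500 km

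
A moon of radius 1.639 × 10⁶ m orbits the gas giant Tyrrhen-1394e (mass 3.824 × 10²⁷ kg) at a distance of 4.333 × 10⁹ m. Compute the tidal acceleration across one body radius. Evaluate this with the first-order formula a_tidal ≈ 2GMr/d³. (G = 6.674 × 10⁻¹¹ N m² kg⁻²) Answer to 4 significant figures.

Δg = 2GMr/d³
   = 2 × (6.674 × 10⁻¹¹) × (3.824 × 10²⁷) × (1.639 × 10⁶) / (4.333 × 10⁹)³
   = 1.028 × 10⁻⁵ m/s²

1.028 × 10⁻⁵ m/s²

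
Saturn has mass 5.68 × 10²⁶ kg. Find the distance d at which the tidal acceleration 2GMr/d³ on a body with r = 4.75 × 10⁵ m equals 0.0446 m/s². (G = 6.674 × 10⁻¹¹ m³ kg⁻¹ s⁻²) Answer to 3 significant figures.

2GMr/d³ = a_tidal  ⇒  d = (2GMr / a_tidal)^(1/3)
d = (2 × 6.674×10⁻¹¹ × (5.68 × 10²⁶) × (4.75 × 10⁵) / (0.0446))^(1/3)
  = 9.31 × 10⁷ m

9.31 × 10⁷ m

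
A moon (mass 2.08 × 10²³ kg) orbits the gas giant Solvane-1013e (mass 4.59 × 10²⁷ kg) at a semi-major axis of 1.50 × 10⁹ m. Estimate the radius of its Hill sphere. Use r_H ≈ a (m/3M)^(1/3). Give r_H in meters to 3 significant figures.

r_H ≈ a (m/3M)^(1/3)
    = (1.50 × 10⁹) × (2.08 × 10²³ / (3 × 4.59 × 10²⁷))^(1/3)
    = 3.71 × 10⁷ m

3.71 × 10⁷ m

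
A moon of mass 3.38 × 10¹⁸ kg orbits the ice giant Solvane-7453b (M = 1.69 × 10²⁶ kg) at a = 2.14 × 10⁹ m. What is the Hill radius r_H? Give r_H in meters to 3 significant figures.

4.03 × 10⁶ m

r_H ≈ a (m/3M)^(1/3)
    = (2.14 × 10⁹) × (3.38 × 10¹⁸ / (3 × 1.69 × 10²⁶))^(1/3)
    = 4.03 × 10⁶ m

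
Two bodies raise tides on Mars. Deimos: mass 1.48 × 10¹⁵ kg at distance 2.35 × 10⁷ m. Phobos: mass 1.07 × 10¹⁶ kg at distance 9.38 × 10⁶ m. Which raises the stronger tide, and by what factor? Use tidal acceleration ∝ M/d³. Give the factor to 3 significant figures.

Phobos, by a factor of ≈ 114

The tide-raising term goes as M/d³ (the gradient of a 1/d² field).
Deimos: (1.48 × 10¹⁵) / (2.35 × 10⁷)³ = 1.140 × 10⁻⁷
Phobos: (1.07 × 10¹⁶) / (9.38 × 10⁶)³ = 1.297 × 10⁻⁵
Ratio (larger/smaller) = 114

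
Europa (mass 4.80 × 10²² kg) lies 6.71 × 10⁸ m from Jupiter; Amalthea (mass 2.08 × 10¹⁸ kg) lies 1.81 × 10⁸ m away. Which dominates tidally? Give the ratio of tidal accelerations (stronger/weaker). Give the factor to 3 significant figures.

Europa, by a factor of ≈ 453

Tidal acceleration ∝ M/d³, so compare M/d³ for each.
Europa: (4.80 × 10²²) / (6.71 × 10⁸)³ = 1.589 × 10⁻⁴
Amalthea: (2.08 × 10¹⁸) / (1.81 × 10⁸)³ = 3.508 × 10⁻⁷
Ratio (larger/smaller) = 453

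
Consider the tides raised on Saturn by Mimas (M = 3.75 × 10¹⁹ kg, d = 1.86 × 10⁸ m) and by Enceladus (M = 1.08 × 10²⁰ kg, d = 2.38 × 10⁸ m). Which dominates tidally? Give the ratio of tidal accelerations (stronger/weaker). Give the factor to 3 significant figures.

Tidal stretch scales as M/d³; compute that for each body.
Mimas: (3.75 × 10¹⁹) / (1.86 × 10⁸)³ = 5.828 × 10⁻⁶
Enceladus: (1.08 × 10²⁰) / (2.38 × 10⁸)³ = 8.011 × 10⁻⁶
Ratio (larger/smaller) = 1.37

Enceladus, by a factor of ≈ 1.37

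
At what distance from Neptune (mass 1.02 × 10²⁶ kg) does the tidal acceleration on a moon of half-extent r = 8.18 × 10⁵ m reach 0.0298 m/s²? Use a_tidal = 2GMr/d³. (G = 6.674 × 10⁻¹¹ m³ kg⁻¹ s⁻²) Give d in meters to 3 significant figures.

7.20 × 10⁷ m

2GMr/d³ = a_tidal  ⇒  d = (2GMr / a_tidal)^(1/3)
d = (2 × 6.674×10⁻¹¹ × (1.02 × 10²⁶) × (8.18 × 10⁵) / (0.0298))^(1/3)
  = 7.20 × 10⁷ m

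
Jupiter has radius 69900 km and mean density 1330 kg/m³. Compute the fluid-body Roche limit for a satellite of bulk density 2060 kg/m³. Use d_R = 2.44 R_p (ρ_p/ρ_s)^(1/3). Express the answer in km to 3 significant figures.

d_R = 2.44 × 69900 km × (1330/2060)^(1/3)
    = 1.47 × 10⁵ km

1.47 × 10⁵ km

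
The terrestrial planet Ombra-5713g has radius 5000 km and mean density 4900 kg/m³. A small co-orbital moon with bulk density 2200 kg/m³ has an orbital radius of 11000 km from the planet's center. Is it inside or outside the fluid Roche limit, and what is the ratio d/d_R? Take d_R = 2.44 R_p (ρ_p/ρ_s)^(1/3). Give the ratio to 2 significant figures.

inside; d/d_R ≈ 0.69

d_R = 2.44 × (5000 km) × (4900/2200)^(1/3) = 15930 km
d/d_R = (11000) / (15930) = 0.69
Since d/d_R < 1, the body is inside the Roche limit.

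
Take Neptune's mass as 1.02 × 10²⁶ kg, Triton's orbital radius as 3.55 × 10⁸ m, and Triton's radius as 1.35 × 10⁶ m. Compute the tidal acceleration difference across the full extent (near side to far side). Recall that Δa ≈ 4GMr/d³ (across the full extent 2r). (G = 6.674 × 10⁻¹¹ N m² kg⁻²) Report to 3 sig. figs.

8.22 × 10⁻⁴ m/s²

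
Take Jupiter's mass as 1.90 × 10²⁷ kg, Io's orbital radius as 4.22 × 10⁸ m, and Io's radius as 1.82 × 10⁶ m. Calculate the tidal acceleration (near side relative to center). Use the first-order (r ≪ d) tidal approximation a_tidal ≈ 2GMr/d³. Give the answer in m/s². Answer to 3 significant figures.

Δg = 2GMr/d³
   = 2 × (6.674 × 10⁻¹¹) × (1.90 × 10²⁷) × (1.82 × 10⁶) / (4.22 × 10⁸)³
   = 6.14 × 10⁻³ m/s²

6.14 × 10⁻³ m/s²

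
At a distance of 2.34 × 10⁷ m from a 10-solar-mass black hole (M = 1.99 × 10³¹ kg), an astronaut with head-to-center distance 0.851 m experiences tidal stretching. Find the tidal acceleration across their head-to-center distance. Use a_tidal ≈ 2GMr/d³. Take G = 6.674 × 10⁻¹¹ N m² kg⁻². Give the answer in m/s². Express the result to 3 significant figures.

Δa = 2GMr/d³
   = 2 × (6.674 × 10⁻¹¹) × (1.99 × 10³¹) × (0.851) / (2.34 × 10⁷)³
   = 1.76 × 10⁻¹ m/s²

1.76 × 10⁻¹ m/s²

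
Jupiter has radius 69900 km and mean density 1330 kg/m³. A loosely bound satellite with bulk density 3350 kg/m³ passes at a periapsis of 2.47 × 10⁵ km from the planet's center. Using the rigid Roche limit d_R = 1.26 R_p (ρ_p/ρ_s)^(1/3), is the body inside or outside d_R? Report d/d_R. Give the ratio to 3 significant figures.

d_R = 1.26 × (69900 km) × (1330/3350)^(1/3) = 64730 km
d/d_R = (2.47 × 10⁵) / (64730) = 3.82
Since d/d_R > 1, the body is outside the Roche limit.

outside; d/d_R ≈ 3.82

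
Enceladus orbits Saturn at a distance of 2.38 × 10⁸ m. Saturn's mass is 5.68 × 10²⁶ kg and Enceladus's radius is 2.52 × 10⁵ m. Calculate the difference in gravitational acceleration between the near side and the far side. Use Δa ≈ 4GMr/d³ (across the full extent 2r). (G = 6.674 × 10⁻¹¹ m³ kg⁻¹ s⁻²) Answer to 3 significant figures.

Δg = 4GMr/d³
   = 4 × (6.674 × 10⁻¹¹) × (5.68 × 10²⁶) × (2.52 × 10⁵) / (2.38 × 10⁸)³
   = 2.83 × 10⁻³ m/s²

2.83 × 10⁻³ m/s²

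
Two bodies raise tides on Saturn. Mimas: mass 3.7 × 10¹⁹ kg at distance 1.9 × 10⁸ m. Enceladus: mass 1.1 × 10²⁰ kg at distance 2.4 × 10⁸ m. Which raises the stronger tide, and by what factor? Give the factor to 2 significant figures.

Compare M/d³ for the two perturbers:
Mimas: (3.7 × 10¹⁹) / (1.9 × 10⁸)³ = 5.394 × 10⁻⁶
Enceladus: (1.1 × 10²⁰) / (2.4 × 10⁸)³ = 7.957 × 10⁻⁶
Ratio (larger/smaller) = 1.5

Enceladus, by a factor of ≈ 1.5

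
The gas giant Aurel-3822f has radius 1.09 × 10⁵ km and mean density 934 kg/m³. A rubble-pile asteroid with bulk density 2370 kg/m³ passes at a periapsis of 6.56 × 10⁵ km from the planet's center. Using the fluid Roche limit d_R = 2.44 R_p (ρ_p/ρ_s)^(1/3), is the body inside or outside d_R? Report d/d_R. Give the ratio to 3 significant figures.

d_R = 2.44 × (1.09 × 10⁵ km) × (934/2370)^(1/3) = 1.950 × 10⁵ km
d/d_R = (6.56 × 10⁵) / (1.950 × 10⁵) = 3.36
Since d/d_R > 1, the body is outside the Roche limit.

outside; d/d_R ≈ 3.36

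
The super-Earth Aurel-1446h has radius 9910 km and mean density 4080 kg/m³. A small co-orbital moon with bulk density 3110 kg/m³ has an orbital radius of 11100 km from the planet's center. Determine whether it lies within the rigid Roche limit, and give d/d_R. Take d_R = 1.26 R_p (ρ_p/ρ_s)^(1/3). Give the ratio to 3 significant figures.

inside; d/d_R ≈ 0.812

d_R = 1.26 × (9910 km) × (4080/3110)^(1/3) = 13670 km
d/d_R = (11100) / (13670) = 0.812
Since d/d_R < 1, the body is inside the Roche limit.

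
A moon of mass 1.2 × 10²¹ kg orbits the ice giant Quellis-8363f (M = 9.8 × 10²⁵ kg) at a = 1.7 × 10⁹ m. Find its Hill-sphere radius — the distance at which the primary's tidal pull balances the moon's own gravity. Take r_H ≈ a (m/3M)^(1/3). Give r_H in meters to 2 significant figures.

r_H ≈ a (m/3M)^(1/3)
    = (1.7 × 10⁹) × (1.2 × 10²¹ / (3 × 9.8 × 10²⁵))^(1/3)
    = 2.7 × 10⁷ m

2.7 × 10⁷ m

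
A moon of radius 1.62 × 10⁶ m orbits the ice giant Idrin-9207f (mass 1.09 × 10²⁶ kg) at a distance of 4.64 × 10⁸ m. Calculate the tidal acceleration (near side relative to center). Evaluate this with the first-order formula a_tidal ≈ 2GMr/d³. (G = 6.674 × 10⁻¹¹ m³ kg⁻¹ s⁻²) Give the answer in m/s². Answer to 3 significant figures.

The tidal stretch is the gradient of GM/d² times the body's extent r, hence the 1/d³ dependence.
Δg = 2GMr/d³
   = 2 × (6.674 × 10⁻¹¹) × (1.09 × 10²⁶) × (1.62 × 10⁶) / (4.64 × 10⁸)³
   = 2.36 × 10⁻⁴ m/s²

2.36 × 10⁻⁴ m/s²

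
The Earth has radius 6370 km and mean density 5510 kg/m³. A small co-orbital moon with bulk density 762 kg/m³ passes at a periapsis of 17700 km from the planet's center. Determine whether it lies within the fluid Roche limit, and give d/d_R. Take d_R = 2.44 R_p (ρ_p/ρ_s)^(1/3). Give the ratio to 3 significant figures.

inside; d/d_R ≈ 0.589

d_R = 2.44 × (6370 km) × (5510/762)^(1/3) = 30060 km
d/d_R = (17700) / (30060) = 0.589
Since d/d_R < 1, the body is inside the Roche limit.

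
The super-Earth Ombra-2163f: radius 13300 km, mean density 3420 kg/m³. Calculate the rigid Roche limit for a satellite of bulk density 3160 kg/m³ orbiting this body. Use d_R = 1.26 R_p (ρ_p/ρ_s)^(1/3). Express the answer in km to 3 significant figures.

17200 km

d_R = 1.26 × 13300 km × (3420/3160)^(1/3)
    = 17200 km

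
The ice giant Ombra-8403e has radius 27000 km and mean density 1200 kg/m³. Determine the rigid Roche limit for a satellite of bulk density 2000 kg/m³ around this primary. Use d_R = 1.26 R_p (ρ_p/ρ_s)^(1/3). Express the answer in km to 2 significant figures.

29000 km

d_R = 1.26 × 27000 km × (1200/2000)^(1/3)
    = 29000 km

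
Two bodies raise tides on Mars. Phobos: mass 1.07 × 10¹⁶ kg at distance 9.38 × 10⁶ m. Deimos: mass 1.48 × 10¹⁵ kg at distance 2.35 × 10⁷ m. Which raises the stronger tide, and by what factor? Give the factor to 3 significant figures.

Compare M/d³ for the two perturbers:
Phobos: (1.07 × 10¹⁶) / (9.38 × 10⁶)³ = 1.297 × 10⁻⁵
Deimos: (1.48 × 10¹⁵) / (2.35 × 10⁷)³ = 1.140 × 10⁻⁷
Ratio (larger/smaller) = 114

Phobos, by a factor of ≈ 114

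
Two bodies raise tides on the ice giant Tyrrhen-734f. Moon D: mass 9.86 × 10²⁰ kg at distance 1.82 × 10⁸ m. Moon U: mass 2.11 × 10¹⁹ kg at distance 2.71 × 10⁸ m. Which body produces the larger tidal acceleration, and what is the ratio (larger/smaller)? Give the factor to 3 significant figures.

The tide-raising term goes as M/d³ (the gradient of a 1/d² field).
Moon D: (9.86 × 10²⁰) / (1.82 × 10⁸)³ = 1.636 × 10⁻⁴
Moon U: (2.11 × 10¹⁹) / (2.71 × 10⁸)³ = 1.060 × 10⁻⁶
Ratio (larger/smaller) = 154

Moon D, by a factor of ≈ 154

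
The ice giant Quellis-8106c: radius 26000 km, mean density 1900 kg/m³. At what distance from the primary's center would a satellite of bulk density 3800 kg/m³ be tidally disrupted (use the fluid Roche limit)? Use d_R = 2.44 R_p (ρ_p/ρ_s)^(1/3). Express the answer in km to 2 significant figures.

50000 km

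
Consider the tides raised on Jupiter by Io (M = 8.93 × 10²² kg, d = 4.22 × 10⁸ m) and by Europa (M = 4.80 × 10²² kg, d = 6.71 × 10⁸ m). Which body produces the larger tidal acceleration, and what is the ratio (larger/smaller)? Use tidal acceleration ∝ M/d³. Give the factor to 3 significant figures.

Compare M/d³ for the two perturbers:
Io: (8.93 × 10²²) / (4.22 × 10⁸)³ = 1.188 × 10⁻³
Europa: (4.80 × 10²²) / (6.71 × 10⁸)³ = 1.589 × 10⁻⁴
Ratio (larger/smaller) = 7.48

Io, by a factor of ≈ 7.48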